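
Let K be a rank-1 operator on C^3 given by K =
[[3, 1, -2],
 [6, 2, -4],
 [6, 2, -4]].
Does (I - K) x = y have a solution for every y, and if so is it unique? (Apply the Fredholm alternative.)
(I - K) is singular (det(I - K) = 0, i.e. 1 ∈ sigma(K)). (I - K) x = y is solvable iff y ⊥ ker((I - K)^*) = span{(3, 1, -2)}, i.e. iff 3y_1 + y_2 - 2y_3 = 0. When solvable, the solutions are x = y + c·(1, 2, 2), c arbitrary (ker(I - K) = span{(1, 2, 2)}, dimension 1).

K has rank 1, so it is an outer product K = u v^T: every row of K is a multiple of one row vector. Reading off the entries, u = (1, 2, 2) and v = (3, 1, -2) (row i of K equals u_i·v^T). A rank-one matrix u v^T satisfies K u = u (v·u) and kills the (2)-dimensional subspace v^⊥, so its characteristic polynomial is lambda^2 (lambda - v·u) with v·u = tr K = 1. Hence the eigenvalues of I - K are 1 (multiplicity 2) and 1 - (1) = 0, so det(I - K) = 0. (Direct check: I - K =
[[-2, -1, 2],
 [-6, -1, 4],
 [-6, -2, 5]]
has determinant 0.) So 1 is an eigenvalue of K and (I - K) is not invertible. The finite-dimensional Fredholm alternative says: either (I - K) is invertible, or ker(I - K) ≠ {0} and then range(I - K) = ker((I - K)^*)^⊥, with dim ker(I - K) = dim ker((I - K)^*). We are in the second case, so we need both kernels. Kernel of I - K: (I - K) u = u - u (v·u) = u - u = 0, so ker(I - K) = span{u} = span{(1, 2, 2)} (it is exactly 1-dimensional because rank(I - K) = 2). Kernel of the adjoint: K is real, so (I - K)^* = I - K^T = I - v u^T, and (I - v u^T) v = v - v (u·v) = 0; hence ker((I - K)^*) = span{v} = span{(3, 1, -2)}. Therefore (I - K) x = y is solvable iff <y, v> = 0, i.e. iff 3y_1 + y_2 - 2y_3 = 0. When this holds, K y = u (v·y) = 0, so (I - K) y = y and x = y is a particular solution; the full solution set is the line x = y + c·u = y + c·(1, 2, 2), c ∈ C.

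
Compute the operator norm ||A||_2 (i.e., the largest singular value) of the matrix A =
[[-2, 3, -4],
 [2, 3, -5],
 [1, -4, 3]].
||A||_2 ≈ 9.0533 (= sqrt(largest eigenvalue of A^T A))

||A||_2 = sigma_max(A) = sqrt(lambda_max(A^T A)). Form the symmetric matrix M = A^T A =
[[9, -4, 1],
 [-4, 34, -39],
 [1, -39, 50]].
Its characteristic polynomial (trace, sum of principal 2x2 minors, determinant of M give the coefficients) is
  p(λ) = det(λ I - M) = λ^3 - 93λ^2 + 918λ - 1089.
No integer candidate from the rational root theorem (±divisors of 1089) is a root, so the roots are irrational. The cubic discriminant is Δ = 2331939537 > 0, so there are three distinct real roots. p(1) = -263 and p(2) = 383 have opposite signs, so a root lies in (1, 2); Newton's method refines it to λ ≈ 1.375. p(9) = 369 and p(10) = -209 have opposite signs, so a root lies in (9, 10); Newton's method refines it to λ ≈ 9.6633. p(81) = -5463 and p(82) = 223 have opposite signs, so a root lies in (81, 82); Newton's method refines it to λ ≈ 81.9618. Check (Vieta): the three roots sum to 93, matching tr M = 93.
So the eigenvalues of A^T A are ≈ 1.375, 9.6633, 81.9618 (all ≥ 0, as they must be for A^T A). The largest is λ_max ≈ 81.9618, hence ||A||_2 = sqrt(λ_max) ≈ 9.0533.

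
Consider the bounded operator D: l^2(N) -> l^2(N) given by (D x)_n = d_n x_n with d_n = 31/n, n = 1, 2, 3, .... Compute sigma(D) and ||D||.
sigma(D) = {31/n : n ≥ 1} ∪ {0}; ||D|| = 31

A bounded diagonal operator on l^2 with diagonal entries d_n has spectrum equal to the closure of {d_n : n ≥ 1}: every d_n is an eigenvalue (with eigenvector e_n), so {d_n} ⊂ sigma(D); the spectrum is closed, so its closure is too; and for lambda not in the closure, (D - lambda I) has bounded inverse (the diagonal entries 1/(d_n - lambda) are bounded). For our sequence d_n = 31/n, n = 1, 2, 3, ...:
  - {d_n} = {31/n : n ≥ 1}; the only limit point is 0
  - closure = {31/n : n ≥ 1} ∪ {0}
For the norm: a diagonal operator has ||D|| = sup_n |d_n|. Here d_n = 31/n is positive and decreasing, so sup_n |d_n| = d_1 = 31. So ||D|| = 31.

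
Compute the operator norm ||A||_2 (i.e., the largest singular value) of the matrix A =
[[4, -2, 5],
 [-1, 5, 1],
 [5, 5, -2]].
||A||_2 ≈ 7.9953 (= sqrt(largest eigenvalue of A^T A))

||A||_2 = sigma_max(A) = sqrt(lambda_max(A^T A)). Form the symmetric matrix M = A^T A =
[[42, 12, 9],
 [12, 54, -15],
 [9, -15, 30]].
Its characteristic polynomial (trace, sum of principal 2x2 minors, determinant of M give the coefficients) is
  p(λ) = det(λ I - M) = λ^3 - 126λ^2 + 4698λ - 46656.
No integer candidate from the rational root theorem (±divisors of 46656) is a root, so the roots are irrational. The cubic discriminant is Δ = 671741424 > 0, so there are three distinct real roots. p(15) = -1161 and p(16) = 352 have opposite signs, so a root lies in (15, 16); Newton's method refines it to λ ≈ 15.7577. p(46) = 172 and p(47) = -361 have opposite signs, so a root lies in (46, 47); Newton's method refines it to λ ≈ 46.3173. p(63) = -729 and p(64) = 64 have opposite signs, so a root lies in (63, 64); Newton's method refines it to λ ≈ 63.925. Check (Vieta): the three roots sum to 126, matching tr M = 126.
So the eigenvalues of A^T A are ≈ 15.7577, 46.3173, 63.925 (all ≥ 0, as they must be for A^T A). The largest is λ_max ≈ 63.925, hence ||A||_2 = sqrt(λ_max) ≈ 7.9953.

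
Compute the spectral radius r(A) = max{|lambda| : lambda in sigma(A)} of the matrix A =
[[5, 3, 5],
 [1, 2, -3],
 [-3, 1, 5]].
r(A) = sqrt(28) ≈ 5.2915

The eigenvalues of A are the roots of its characteristic polynomial. With M = A (coefficients from the trace, the sum of principal 2x2 minors, and det A):
  p(λ) = det(λ I - M) = λ^3 - 12λ^2 + 60λ - 112.
By the rational root theorem any rational root is an integer divisor of 112. Testing λ = 4: p(4) = 64 - 192 + 240 - 112 = 0, so λ = 4 is a root. Dividing out (λ - 4) leaves p(λ) = (λ - 4)(λ^2 - 8λ + 28). For λ^2 - 8λ + 28 the discriminant is -48. It is negative, so the roots are the complex-conjugate pair λ = 4 ± (sqrt(48)/2) i ≈ 4 ± 3.4641i. For a conjugate pair the product of the roots equals the constant term, so |λ|^2 = 28 and |λ| = sqrt(28) ≈ 5.2915.
Thus the eigenvalues (to 4 decimals) are 4 ± 3.4641i (modulus 5.2915); 4 (modulus 4). The spectral radius is the largest modulus: r(A) = sqrt(28) ≈ 5.2915. (Cross-check: r(A) ≤ ||A||_2 ≈ 8.173; equality holds whenever A is normal, though it can also hold for some non-normal A.)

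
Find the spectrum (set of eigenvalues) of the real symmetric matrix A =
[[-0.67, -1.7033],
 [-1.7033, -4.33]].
sigma(A) ≈ {-5, 0}

A is real symmetric, so its spectrum consists of real eigenvalues. Expanding the characteristic polynomial of the displayed matrix gives
  det(λ I - A) = p(λ) = λ^2 + (5)λ + (0).
Solving p(λ) = 0 yields eigenvalues ≈ -5, 0. (A is shown rounded to 4 decimals, so these recover the underlying integer eigenvalues to within that precision.)
Verification: the trace of A = -5 equals the sum of eigenvalues -5, and det(A) ≈ -0.0001 matches the eigenvalue product 0.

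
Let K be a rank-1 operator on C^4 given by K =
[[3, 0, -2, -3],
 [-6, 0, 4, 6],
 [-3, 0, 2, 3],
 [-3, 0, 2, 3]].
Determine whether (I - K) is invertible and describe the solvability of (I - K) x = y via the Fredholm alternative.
(I - K) is invertible (det(I - K) = -7 ≠ 0), so for every y in C^4 the equation (I - K) x = y has a unique solution.

K has rank 1, so it is an outer product K = u v^T: every row of K is a multiple of one row vector. Reading off the entries, u = (1, -2, -1, -1) and v = (3, 0, -2, -3) (row i of K equals u_i·v^T). A rank-one matrix u v^T satisfies K u = u (v·u) and kills the (3)-dimensional subspace v^⊥, so its characteristic polynomial is lambda^3 (lambda - v·u) with v·u = tr K = 8. Hence the eigenvalues of I - K are 1 (multiplicity 3) and 1 - (8) = -7, so det(I - K) = -7. (Direct check: I - K =
[[-2, 0, 2, 3],
 [6, 1, -4, -6],
 [3, 0, -1, -3],
 [3, 0, -2, -2]]
has determinant -7.) The finite-dimensional Fredholm alternative says: either (I - K) is invertible, or ker(I - K) ≠ {0} and then range(I - K) = ker((I - K)^*)^⊥, with dim ker(I - K) = dim ker((I - K)^*). Since det(I - K) ≠ 0, 1 is not an eigenvalue of K and ker(I - K) = {0}, so we are in the first case: for every y there is a unique x = (I - K)^(-1) y. Explicitly, by the Sherman–Morrison formula, (I - u v^T)^(-1) = I + u v^T/(1 - v·u), i.e. (I - K)^(-1) = I + K/(-7).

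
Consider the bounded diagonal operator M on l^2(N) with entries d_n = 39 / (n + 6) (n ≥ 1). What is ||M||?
||M|| = 39/7 (attained at n = 1)

For M diagonal, ||M|| = sup_n |d_n| = sup_n 39/(n + 6). This is positive and strictly decreasing in n, so the supremum is attained at n = 1: d_1 = 39/(1 + 6) = 39/7. Hence ||M|| = 39/7.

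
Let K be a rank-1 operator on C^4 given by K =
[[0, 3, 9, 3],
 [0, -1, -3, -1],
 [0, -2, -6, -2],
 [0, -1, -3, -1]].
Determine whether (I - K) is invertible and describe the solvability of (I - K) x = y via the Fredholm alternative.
(I - K) is invertible (det(I - K) = 9 ≠ 0), so for every y in C^4 the equation (I - K) x = y has a unique solution.

K has rank 1, so it is an outer product K = u v^T: every row of K is a multiple of one row vector. Reading off the entries, u = (-3, 1, 2, 1) and v = (0, -1, -3, -1) (row i of K equals u_i·v^T). A rank-one matrix u v^T satisfies K u = u (v·u) and kills the (3)-dimensional subspace v^⊥, so its characteristic polynomial is lambda^3 (lambda - v·u) with v·u = tr K = -8. Hence the eigenvalues of I - K are 1 (multiplicity 3) and 1 - (-8) = 9, so det(I - K) = 9. (Direct check: I - K =
[[1, -3, -9, -3],
 [0, 2, 3, 1],
 [0, 2, 7, 2],
 [0, 1, 3, 2]]
has determinant 9.) The finite-dimensional Fredholm alternative says: either (I - K) is invertible, or ker(I - K) ≠ {0} and then range(I - K) = ker((I - K)^*)^⊥, with dim ker(I - K) = dim ker((I - K)^*). Since det(I - K) ≠ 0, 1 is not an eigenvalue of K and ker(I - K) = {0}, so we are in the first case: for every y there is a unique x = (I - K)^(-1) y. Explicitly, by the Sherman–Morrison formula, (I - u v^T)^(-1) = I + u v^T/(1 - v·u), i.e. (I - K)^(-1) = I + K/(9).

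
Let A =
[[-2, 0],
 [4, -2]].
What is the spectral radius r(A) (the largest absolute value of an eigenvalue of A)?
r(A) = 2

The eigenvalues of A are the roots of its characteristic polynomial. With M = A (coefficients from the trace and determinant):
  p(λ) = det(λ I - M) = λ^2 + 4λ + 4.
For λ^2 + 4λ + 4 the discriminant is 0. It is a perfect square (0^2), so the roots are rational: λ = (-4 ± 0)/2 = -2, -2.
Thus the eigenvalues (to 4 decimals) are -2 (modulus 2). The spectral radius is the largest modulus: r(A) = 2. (Cross-check: r(A) ≤ ||A||_2 ≈ 4.8284; equality holds whenever A is normal, though it can also hold for some non-normal A.)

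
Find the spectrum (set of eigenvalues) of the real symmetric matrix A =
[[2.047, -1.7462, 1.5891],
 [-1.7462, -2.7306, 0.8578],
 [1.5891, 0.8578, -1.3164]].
sigma(A) ≈ {-4, -1, 3}

A is real symmetric, so its spectrum consists of real eigenvalues. Expanding the characteristic polynomial of the displayed matrix gives
  det(λ I - A) = p(λ) = λ^3 + (2)λ^2 + (-11)λ + (-12).
Solving p(λ) = 0 yields eigenvalues ≈ -4, -1, 3. (A is shown rounded to 4 decimals, so these recover the underlying integer eigenvalues to within that precision.)
Verification: the trace of A = -2 equals the sum of eigenvalues -2, and det(A) ≈ 12.0007 matches the eigenvalue product 12.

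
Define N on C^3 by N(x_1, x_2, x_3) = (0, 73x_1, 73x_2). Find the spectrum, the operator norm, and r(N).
sigma(N) = {0}; ||N|| = 73; r(N) = 0. (N is nilpotent with N^3 = 0.)

On C^3, N is a strictly lower-triangular matrix with 73 on the subdiagonal and zeros elsewhere, so its characteristic polynomial is lambda^3 and every eigenvalue is 0: sigma(N) = {0}. For the operator norm, N e_i = 73e_{i+1} for i = 1, ..., 2 and N e_3 = 0, so the singular values of N are 73 (with multiplicity 2) and 0; hence ||N|| = 73. The spectral radius r(N) = max|lambda| = 0. Note ||N|| > r(N) — characteristic of non-normal nilpotent operators. Indeed N^3 = 0.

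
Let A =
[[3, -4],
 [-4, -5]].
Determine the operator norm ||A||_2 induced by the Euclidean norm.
||A||_2 = sqrt((66 + sqrt(512))/2) ≈ 6.6569 (= sqrt(largest eigenvalue of A^T A))

||A||_2 = sigma_max(A) = sqrt(lambda_max(A^T A)). Form the symmetric matrix M = A^T A =
[[25, 8],
 [8, 41]].
Its characteristic polynomial (trace, determinant of M give the coefficients) is
  p(λ) = det(λ I - M) = λ^2 - 66λ + 961.
For λ^2 - 66λ + 961 the discriminant is 512. It is nonnegative but not a perfect square, so the roots are real and irrational: λ = (66 ± sqrt(512))/2 ≈ 44.3137, 21.6863.
So the eigenvalues of A^T A are ≈ 21.6863, 44.3137 (all ≥ 0, as they must be for A^T A). The largest is λ_max = (66 + sqrt(512))/2 ≈ 44.3137, hence ||A||_2 = sqrt(λ_max) = sqrt((66 + sqrt(512))/2) ≈ 6.6569.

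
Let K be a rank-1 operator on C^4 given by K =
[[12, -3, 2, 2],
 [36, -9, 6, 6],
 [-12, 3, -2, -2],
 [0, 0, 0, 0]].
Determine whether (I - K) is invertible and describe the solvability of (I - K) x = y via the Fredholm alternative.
(I - K) is singular (det(I - K) = 0, i.e. 1 ∈ sigma(K)). (I - K) x = y is solvable iff y ⊥ ker((I - K)^*) = span{(12, -3, 2, 2)}, i.e. iff 12y_1 - 3y_2 + 2y_3 + 2y_4 = 0. When solvable, the solutions are x = y + c·(1, 3, -1, 0), c arbitrary (ker(I - K) = span{(1, 3, -1, 0)}, dimension 1).

K has rank 1, so it is an outer product K = u v^T: every row of K is a multiple of one row vector. Reading off the entries, u = (1, 3, -1, 0) and v = (12, -3, 2, 2) (row i of K equals u_i·v^T). A rank-one matrix u v^T satisfies K u = u (v·u) and kills the (3)-dimensional subspace v^⊥, so its characteristic polynomial is lambda^3 (lambda - v·u) with v·u = tr K = 1. Hence the eigenvalues of I - K are 1 (multiplicity 3) and 1 - (1) = 0, so det(I - K) = 0. (Direct check: I - K =
[[-11, 3, -2, -2],
 [-36, 10, -6, -6],
 [12, -3, 3, 2],
 [0, 0, 0, 1]]
has determinant 0.) So 1 is an eigenvalue of K and (I - K) is not invertible. The finite-dimensional Fredholm alternative says: either (I - K) is invertible, or ker(I - K) ≠ {0} and then range(I - K) = ker((I - K)^*)^⊥, with dim ker(I - K) = dim ker((I - K)^*). We are in the second case, so we need both kernels. Kernel of I - K: (I - K) u = u - u (v·u) = u - u = 0, so ker(I - K) = span{u} = span{(1, 3, -1, 0)} (it is exactly 1-dimensional because rank(I - K) = 3). Kernel of the adjoint: K is real, so (I - K)^* = I - K^T = I - v u^T, and (I - v u^T) v = v - v (u·v) = 0; hence ker((I - K)^*) = span{v} = span{(12, -3, 2, 2)}. Therefore (I - K) x = y is solvable iff <y, v> = 0, i.e. iff 12y_1 - 3y_2 + 2y_3 + 2y_4 = 0. When this holds, K y = u (v·y) = 0, so (I - K) y = y and x = y is a particular solution; the full solution set is the line x = y + c·u = y + c·(1, 3, -1, 0), c ∈ C.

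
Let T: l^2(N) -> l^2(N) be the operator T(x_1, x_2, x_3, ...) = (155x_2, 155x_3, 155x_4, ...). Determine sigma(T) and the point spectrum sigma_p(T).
sigma(T) = closed disk {z in C : |z| ≤ 155}; sigma_p(T) = open disk {z in C : |z| < 155}

Note T = 155·V where V is the unit left shift (V x)_k = x_{k+1}; so sigma(T) = 155·sigma(V) and ||T|| = 155||V||. ||T x||^2 = 24025sum_{k≥2} |x_k|^2 ≤ 24025||x||^2, with equality on {x : x_1 = 0}, so ||T|| = 155. For any lambda with |lambda| < 155, set r = lambda/155 (|r| < 1); the vector x = (1, r, r^2, ...) is in l^2 and satisfies T x = 155(r, r^2, ...) = lambda x, so lambda is an eigenvalue. On the boundary |lambda| = 155 the geometric series diverges, so no l^2 eigenvector exists, but these lambda lie in the approximate point spectrum. Hence sigma(T) is the closed disk of radius 155 and sigma_p(T) is the open disk.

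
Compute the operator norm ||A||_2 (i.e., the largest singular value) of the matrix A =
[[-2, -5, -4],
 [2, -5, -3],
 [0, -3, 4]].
||A||_2 ≈ 8.6439 (= sqrt(largest eigenvalue of A^T A))

||A||_2 = sigma_max(A) = sqrt(lambda_max(A^T A)). Form the symmetric matrix M = A^T A =
[[8, 0, 2],
 [0, 59, 23],
 [2, 23, 41]].
Its characteristic polynomial (trace, sum of principal 2x2 minors, determinant of M give the coefficients) is
  p(λ) = det(λ I - M) = λ^3 - 108λ^2 + 2686λ - 14884.
No integer candidate from the rational root theorem (±divisors of 14884) is a root, so the roots are irrational. The cubic discriminant is Δ = 3375867632 > 0, so there are three distinct real roots. p(7) = -1031 and p(8) = 204 have opposite signs, so a root lies in (7, 8); Newton's method refines it to λ ≈ 7.8249. p(25) = 391 and p(26) = -480 have opposite signs, so a root lies in (25, 26); Newton's method refines it to λ ≈ 25.4579. p(74) = -2304 and p(75) = 941 have opposite signs, so a root lies in (74, 75); Newton's method refines it to λ ≈ 74.7172. Check (Vieta): the three roots sum to 108, matching tr M = 108.
So the eigenvalues of A^T A are ≈ 7.8249, 25.4579, 74.7172 (all ≥ 0, as they must be for A^T A). The largest is λ_max ≈ 74.7172, hence ||A||_2 = sqrt(λ_max) ≈ 8.6439.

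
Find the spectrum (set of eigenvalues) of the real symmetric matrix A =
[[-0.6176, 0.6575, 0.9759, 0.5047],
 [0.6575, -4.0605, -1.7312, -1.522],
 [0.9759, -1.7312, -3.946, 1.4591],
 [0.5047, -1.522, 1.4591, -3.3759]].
sigma(A) ≈ {-6, -5, -1, 0}

A is real symmetric, so its spectrum consists of real eigenvalues. Expanding the characteristic polynomial of the displayed matrix gives
  det(λ I - A) = p(λ) = λ^4 + (12)λ^3 + (41)λ^2 + (29.9985)λ + (0).
Solving p(λ) = 0 yields eigenvalues ≈ -6, -5, -1, 0. (A is shown rounded to 4 decimals, so these recover the underlying integer eigenvalues to within that precision.)
Verification: the trace of A = -12 equals the sum of eigenvalues -12, and det(A) ≈ 0.0001 matches the eigenvalue product 0.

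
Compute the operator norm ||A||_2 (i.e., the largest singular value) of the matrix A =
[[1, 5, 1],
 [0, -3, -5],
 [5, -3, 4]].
||A||_2 ≈ 7.5204 (= sqrt(largest eigenvalue of A^T A))

||A||_2 = sigma_max(A) = sqrt(lambda_max(A^T A)). Form the symmetric matrix M = A^T A =
[[26, -10, 21],
 [-10, 43, 8],
 [21, 8, 42]].
Its characteristic polynomial (trace, sum of principal 2x2 minors, determinant of M give the coefficients) is
  p(λ) = det(λ I - M) = λ^3 - 111λ^2 + 3411λ - 18769.
No integer candidate from the rational root theorem (±divisors of 18769) is a root, so the roots are irrational. The cubic discriminant is Δ = 333375696 > 0, so there are three distinct real roots. p(6) = -2083 and p(7) = 12 have opposite signs, so a root lies in (6, 7); Newton's method refines it to λ ≈ 6.994. p(47) = 172 and p(48) = -193 have opposite signs, so a root lies in (47, 48); Newton's method refines it to λ ≈ 47.4499. p(56) = -233 and p(57) = 212 have opposite signs, so a root lies in (56, 57); Newton's method refines it to λ ≈ 56.5561. Check (Vieta): the three roots sum to 111, matching tr M = 111.
So the eigenvalues of A^T A are ≈ 6.994, 47.4499, 56.5561 (all ≥ 0, as they must be for A^T A). The largest is λ_max ≈ 56.5561, hence ||A||_2 = sqrt(λ_max) ≈ 7.5204.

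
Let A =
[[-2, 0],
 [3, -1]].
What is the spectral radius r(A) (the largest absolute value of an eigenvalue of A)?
r(A) = 2

The eigenvalues of A are the roots of its characteristic polynomial. With M = A (coefficients from the trace and determinant):
  p(λ) = det(λ I - M) = λ^2 + 3λ + 2.
For λ^2 + 3λ + 2 the discriminant is 1. It is a perfect square (1^2), so the roots are rational: λ = (-3 ± 1)/2 = -1, -2.
Thus the eigenvalues (to 4 decimals) are -1 (modulus 1); -2 (modulus 2). The spectral radius is the largest modulus: r(A) = 2. (Cross-check: r(A) ≤ ||A||_2 ≈ 3.7025; equality holds whenever A is normal, though it can also hold for some non-normal A.)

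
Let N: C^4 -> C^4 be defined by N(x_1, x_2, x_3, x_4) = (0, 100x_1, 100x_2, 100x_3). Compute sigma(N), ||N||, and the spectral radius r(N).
sigma(N) = {0}; ||N|| = 100; r(N) = 0. (N is nilpotent with N^4 = 0.)

On C^4, N is a strictly lower-triangular matrix with 100 on the subdiagonal and zeros elsewhere, so its characteristic polynomial is lambda^4 and every eigenvalue is 0: sigma(N) = {0}. For the operator norm, N e_i = 100e_{i+1} for i = 1, ..., 3 and N e_4 = 0, so the singular values of N are 100 (with multiplicity 3) and 0; hence ||N|| = 100. The spectral radius r(N) = max|lambda| = 0. Note ||N|| > r(N) — characteristic of non-normal nilpotent operators. Indeed N^4 = 0.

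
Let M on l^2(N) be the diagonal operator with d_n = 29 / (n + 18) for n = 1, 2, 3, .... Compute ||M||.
||M|| = 29/19 (attained at n = 1)

For M diagonal, ||M|| = sup_n |d_n| = sup_n 29/(n + 18). This is positive and strictly decreasing in n, so the supremum is attained at n = 1: d_1 = 29/(1 + 18) = 29/19. Hence ||M|| = 29/19.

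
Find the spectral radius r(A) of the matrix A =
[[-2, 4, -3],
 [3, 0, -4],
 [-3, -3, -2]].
r(A) ≈ 5.4535

The eigenvalues of A are the roots of its characteristic polynomial. With M = A (coefficients from the trace, the sum of principal 2x2 minors, and det A):
  p(λ) = det(λ I - M) = λ^3 + 4λ^2 - 29λ - 123.
No integer candidate from the rational root theorem (±divisors of 123) is a root, so the roots are irrational. The cubic discriminant is Δ = -9159 < 0, so there is one real root and a complex-conjugate pair. p(5) = -43 and p(6) = 63 have opposite signs, so a root lies in (5, 6); Newton's method refines it to λ ≈ 5.4535. Dividing out (λ - (5.4535)) leaves approximately λ^2 + 9.4535λ + 22.5544. For λ^2 + 9.4535λ + 22.5544 the discriminant is -0.8493. It is negative, so the remaining roots are the complex-conjugate pair λ ≈ -4.7267 ± 0.4608i. Their product equals the constant term, so |λ|^2 ≈ 22.5544 and |λ| ≈ 4.7491.
Thus the eigenvalues (to 4 decimals) are 5.4535 (modulus 5.4535); -4.7267 ± 0.4608i (modulus 4.7491). The spectral radius is the largest modulus: r(A) ≈ 5.4535. (Cross-check: r(A) ≤ ||A||_2 ≈ 5.7754; equality holds whenever A is normal, though it can also hold for some non-normal A.)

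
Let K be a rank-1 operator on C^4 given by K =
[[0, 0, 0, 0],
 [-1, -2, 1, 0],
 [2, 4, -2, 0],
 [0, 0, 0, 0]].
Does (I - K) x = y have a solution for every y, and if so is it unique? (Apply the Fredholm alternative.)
(I - K) is invertible (det(I - K) = 5 ≠ 0), so for every y in C^4 the equation (I - K) x = y has a unique solution.

K has rank 1, so it is an outer product K = u v^T: every row of K is a multiple of one row vector. Reading off the entries, u = (0, -1, 2, 0) and v = (1, 2, -1, 0) (row i of K equals u_i·v^T). A rank-one matrix u v^T satisfies K u = u (v·u) and kills the (3)-dimensional subspace v^⊥, so its characteristic polynomial is lambda^3 (lambda - v·u) with v·u = tr K = -4. Hence the eigenvalues of I - K are 1 (multiplicity 3) and 1 - (-4) = 5, so det(I - K) = 5. (Direct check: I - K =
[[1, 0, 0, 0],
 [1, 3, -1, 0],
 [-2, -4, 3, 0],
 [0, 0, 0, 1]]
has determinant 5.) The finite-dimensional Fredholm alternative says: either (I - K) is invertible, or ker(I - K) ≠ {0} and then range(I - K) = ker((I - K)^*)^⊥, with dim ker(I - K) = dim ker((I - K)^*). Since det(I - K) ≠ 0, 1 is not an eigenvalue of K and ker(I - K) = {0}, so we are in the first case: for every y there is a unique x = (I - K)^(-1) y. Explicitly, by the Sherman–Morrison formula, (I - u v^T)^(-1) = I + u v^T/(1 - v·u), i.e. (I - K)^(-1) = I + K/(5).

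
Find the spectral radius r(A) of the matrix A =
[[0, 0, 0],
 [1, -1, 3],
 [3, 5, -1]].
r(A) = (2 + sqrt(60))/2 ≈ 4.873

The eigenvalues of A are the roots of its characteristic polynomial. With M = A (coefficients from the trace, the sum of principal 2x2 minors, and det A):
  p(λ) = det(λ I - M) = λ^3 + 2λ^2 - 14λ.
The constant term is 0, so λ = 0 is a root. Dividing out λ leaves p(λ) = λ(λ^2 + 2λ - 14). For λ^2 + 2λ - 14 the discriminant is 60. It is nonnegative but not a perfect square, so the roots are real and irrational: λ = (-2 ± sqrt(60))/2 ≈ 2.873, -4.873.
Thus the eigenvalues (to 4 decimals) are 2.873 (modulus 2.873); -4.873 (modulus 4.873); 0 (modulus 0). The spectral radius is the largest modulus: r(A) = (2 + sqrt(60))/2 ≈ 4.873. (Cross-check: r(A) ≤ ||A||_2 ≈ 6; equality holds whenever A is normal, though it can also hold for some non-normal A.)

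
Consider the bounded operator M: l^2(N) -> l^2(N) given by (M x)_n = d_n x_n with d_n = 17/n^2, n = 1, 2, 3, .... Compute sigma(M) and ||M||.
sigma(M) = {17/n^2 : n ≥ 1} ∪ {0}; ||M|| = 17

A bounded diagonal operator on l^2 with diagonal entries d_n has spectrum equal to the closure of {d_n : n ≥ 1}: every d_n is an eigenvalue (with eigenvector e_n), so {d_n} ⊂ sigma(M); the spectrum is closed, so its closure is too; and for lambda not in the closure, (M - lambda I) has bounded inverse (the diagonal entries 1/(d_n - lambda) are bounded). For our sequence d_n = 17/n^2, n = 1, 2, 3, ...:
  - {d_n} = {17/n^2 : n ≥ 1}; the only limit point is 0
  - closure = {17/n^2 : n ≥ 1} ∪ {0}
For the norm: a diagonal operator has ||M|| = sup_n |d_n|. Here d_n = 17/n^2 is positive and decreasing, so sup_n |d_n| = d_1 = 17. So ||M|| = 17.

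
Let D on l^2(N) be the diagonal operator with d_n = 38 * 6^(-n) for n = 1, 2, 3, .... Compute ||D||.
||D|| = 19/3 (attained at n = 1)

For D diagonal, ||D|| = sup_n |d_n|. The sequence d_n = 38 * 6^(-n) is positive and strictly decreasing (ratio 6^(-1) < 1), so the supremum is d_1 = 38/6 = 19/3. Hence ||D|| = 19/3.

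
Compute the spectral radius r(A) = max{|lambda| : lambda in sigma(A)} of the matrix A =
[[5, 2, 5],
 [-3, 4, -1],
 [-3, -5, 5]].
r(A) ≈ 7.6015

The eigenvalues of A are the roots of its characteristic polynomial. With M = A (coefficients from the trace, the sum of principal 2x2 minors, and det A):
  p(λ) = det(λ I - M) = λ^3 - 14λ^2 + 81λ - 246.
No integer candidate from the rational root theorem (±divisors of 246) is a root, so the roots are irrational. The cubic discriminant is Δ = -152484 < 0, so there is one real root and a complex-conjugate pair. p(7) = -22 and p(8) = 18 have opposite signs, so a root lies in (7, 8); Newton's method refines it to λ ≈ 7.6015. Dividing out (λ - (7.6015)) leaves approximately λ^2 - 6.3985λ + 32.3619. For λ^2 - 6.3985λ + 32.3619 the discriminant is -88.5072. It is negative, so the remaining roots are the complex-conjugate pair λ ≈ 3.1992 ± 4.7039i. Their product equals the constant term, so |λ|^2 ≈ 32.3619 and |λ| ≈ 5.6887.
Thus the eigenvalues (to 4 decimals) are 7.6015 (modulus 7.6015); 3.1992 ± 4.7039i (modulus 5.6887). The spectral radius is the largest modulus: r(A) ≈ 7.6015. (Cross-check: r(A) ≤ ||A||_2 ≈ 8.2078; equality holds whenever A is normal, though it can also hold for some non-normal A.)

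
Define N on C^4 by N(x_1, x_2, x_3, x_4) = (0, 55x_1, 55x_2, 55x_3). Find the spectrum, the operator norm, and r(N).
sigma(N) = {0}; ||N|| = 55; r(N) = 0. (N is nilpotent with N^4 = 0.)

On C^4, N is a strictly lower-triangular matrix with 55 on the subdiagonal and zeros elsewhere, so its characteristic polynomial is lambda^4 and every eigenvalue is 0: sigma(N) = {0}. For the operator norm, N e_i = 55e_{i+1} for i = 1, ..., 3 and N e_4 = 0, so the singular values of N are 55 (with multiplicity 3) and 0; hence ||N|| = 55. The spectral radius r(N) = max|lambda| = 0. Note ||N|| > r(N) — characteristic of non-normal nilpotent operators. Indeed N^4 = 0.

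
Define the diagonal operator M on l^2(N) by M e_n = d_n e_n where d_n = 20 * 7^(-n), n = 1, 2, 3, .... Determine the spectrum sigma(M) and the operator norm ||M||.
sigma(M) = {20 * 7^(-n) : n ≥ 1} ∪ {0}; ||M|| = 20/7

A bounded diagonal operator on l^2 with diagonal entries d_n has spectrum equal to the closure of {d_n : n ≥ 1}: every d_n is an eigenvalue (with eigenvector e_n), so {d_n} ⊂ sigma(M); the spectrum is closed, so its closure is too; and for lambda not in the closure, (M - lambda I) has bounded inverse (the diagonal entries 1/(d_n - lambda) are bounded). For our sequence d_n = 20 * 7^(-n), n = 1, 2, 3, ...:
  - {d_n} = {20 * 7^(-n) : n ≥ 1}; the only limit point is 0
  - closure = {20 * 7^(-n) : n ≥ 1} ∪ {0}
For the norm: a diagonal operator has ||M|| = sup_n |d_n|. Here d_n = 20 * 7^(-n) is positive and decreasing, so sup_n |d_n| = d_1 = 20/7. So ||M|| = 20/7.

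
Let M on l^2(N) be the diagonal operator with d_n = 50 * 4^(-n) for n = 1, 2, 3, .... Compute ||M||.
||M|| = 25/2 (attained at n = 1)

For M diagonal, ||M|| = sup_n |d_n|. The sequence d_n = 50 * 4^(-n) is positive and strictly decreasing (ratio 4^(-1) < 1), so the supremum is d_1 = 50/4 = 25/2. Hence ||M|| = 25/2.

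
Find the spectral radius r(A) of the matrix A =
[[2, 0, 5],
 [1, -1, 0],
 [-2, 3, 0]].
r(A) ≈ 2.7876

The eigenvalues of A are the roots of its characteristic polynomial. With M = A (coefficients from the trace, the sum of principal 2x2 minors, and det A):
  p(λ) = det(λ I - M) = λ^3 - λ^2 + 8λ - 5.
No integer candidate from the rational root theorem (±divisors of 5) is a root, so the roots are irrational. The cubic discriminant is Δ = -1959 < 0, so there is one real root and a complex-conjugate pair. p(0) = -5 and p(1) = 3 have opposite signs, so a root lies in (0, 1); Newton's method refines it to λ ≈ 0.6435. Dividing out (λ - (0.6435)) leaves approximately λ^2 - 0.3565λ + 7.7706. For λ^2 - 0.3565λ + 7.7706 the discriminant is -30.9552. It is negative, so the remaining roots are the complex-conjugate pair λ ≈ 0.1783 ± 2.7819i. Their product equals the constant term, so |λ|^2 ≈ 7.7706 and |λ| ≈ 2.7876.
Thus the eigenvalues (to 4 decimals) are 0.6435 (modulus 0.6435); 0.1783 ± 2.7819i (modulus 2.7876). The spectral radius is the largest modulus: r(A) ≈ 2.7876. (Cross-check: r(A) ≤ ||A||_2 ≈ 5.5042; equality holds whenever A is normal, though it can also hold for some non-normal A.)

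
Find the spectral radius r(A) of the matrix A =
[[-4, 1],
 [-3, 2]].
r(A) = (2 + sqrt(24))/2 ≈ 3.4495

The eigenvalues of A are the roots of its characteristic polynomial. With M = A (coefficients from the trace and determinant):
  p(λ) = det(λ I - M) = λ^2 + 2λ - 5.
For λ^2 + 2λ - 5 the discriminant is 24. It is nonnegative but not a perfect square, so the roots are real and irrational: λ = (-2 ± sqrt(24))/2 ≈ 1.4495, -3.4495.
Thus the eigenvalues (to 4 decimals) are 1.4495 (modulus 1.4495); -3.4495 (modulus 3.4495). The spectral radius is the largest modulus: r(A) = (2 + sqrt(24))/2 ≈ 3.4495. (Cross-check: r(A) ≤ ||A||_2 ≈ 5.3983; equality holds whenever A is normal, though it can also hold for some non-normal A.)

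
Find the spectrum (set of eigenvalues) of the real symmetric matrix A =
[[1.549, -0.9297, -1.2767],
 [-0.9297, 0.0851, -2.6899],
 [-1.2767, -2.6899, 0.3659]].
sigma(A) ≈ {-3, 2, 3}

A is real symmetric, so its spectrum consists of real eigenvalues. Expanding the characteristic polynomial of the displayed matrix gives
  det(λ I - A) = p(λ) = λ^3 + (-2)λ^2 + (-9)λ + (18).
Solving p(λ) = 0 yields eigenvalues ≈ -3, 2, 3. (A is shown rounded to 4 decimals, so these recover the underlying integer eigenvalues to within that precision.)
Verification: the trace of A = 2 equals the sum of eigenvalues 2, and det(A) ≈ -18.0002 matches the eigenvalue product -18.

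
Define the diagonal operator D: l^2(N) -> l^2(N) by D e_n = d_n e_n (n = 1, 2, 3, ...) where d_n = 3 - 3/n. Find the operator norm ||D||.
||D|| = 3

For a diagonal operator on l^2 with entries d_n, ||D|| = sup_n |d_n|. Here d_1 = 0, d_2 = 3/2, ..., and d_n = 3 - 3/n increases monotonically toward 3. All terms lie in [0, 3), so |d_n| = d_n and the supremum is the limit 3, which is not attained by any individual d_n. Hence ||D|| = 3.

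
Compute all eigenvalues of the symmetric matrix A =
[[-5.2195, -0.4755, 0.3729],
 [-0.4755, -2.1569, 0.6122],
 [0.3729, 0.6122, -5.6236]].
sigma(A) ≈ {-6, -5, -2}

A is real symmetric, so its spectrum consists of real eigenvalues. Expanding the characteristic polynomial of the displayed matrix gives
  det(λ I - A) = p(λ) = λ^3 + (13)λ^2 + (52)λ + (60).
Solving p(λ) = 0 yields eigenvalues ≈ -6, -5, -2. (A is shown rounded to 4 decimals, so these recover the underlying integer eigenvalues to within that precision.)
Verification: the trace of A = -13 equals the sum of eigenvalues -13, and det(A) ≈ -59.9996 matches the eigenvalue product -60.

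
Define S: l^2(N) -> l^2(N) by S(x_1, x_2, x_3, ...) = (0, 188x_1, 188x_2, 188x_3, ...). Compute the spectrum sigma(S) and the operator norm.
sigma(S) = closed disk {z in C : |z| ≤ 188}; ||S|| = 188

Note S = 188·U where U is the unit right shift (U x)_k = x_{k-1} (with x_0 := 0); so ||S|| = 188||U|| and sigma(S) = 188·sigma(U). ||S x||^2 = sum_{k≥1} |188x_k|^2 = 35344||x||^2, so ||S|| = 188 and sigma(S) ⊂ {|z| ≤ 188}. For any |lambda| < 188, the equation (S - lambda I) x = 0 forces x_1 = 0, then 188x_k = lambda x_{k+1} ⇒ x = 0, so S has no eigenvalues. But (S - lambda I) is not surjective for |lambda| < 188: solving (S - lambda I) x = e_1 would require x_n proportional to (lambda/188)^(-n), which is not in l^2. So every |lambda| < 188 lies in the residual spectrum. The boundary |lambda| = 188 is in the approximate point spectrum (the spectrum is closed). Hence sigma(S) is the closed disk of radius 188.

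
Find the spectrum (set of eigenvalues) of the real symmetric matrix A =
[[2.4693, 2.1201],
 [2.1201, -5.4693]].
sigma(A) ≈ {-6, 3}

A is real symmetric, so its spectrum consists of real eigenvalues. Expanding the characteristic polynomial of the displayed matrix gives
  det(λ I - A) = p(λ) = λ^2 + (3)λ + (-18).
Solving p(λ) = 0 yields eigenvalues ≈ -6, 3. (A is shown rounded to 4 decimals, so these recover the underlying integer eigenvalues to within that precision.)
Verification: the trace of A = -3 equals the sum of eigenvalues -3, and det(A) ≈ -18.0002 matches the eigenvalue product -18.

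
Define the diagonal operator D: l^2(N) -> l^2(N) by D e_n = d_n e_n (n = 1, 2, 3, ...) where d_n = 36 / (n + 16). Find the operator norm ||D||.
||D|| = 36/17 (attained at n = 1)

For D diagonal, ||D|| = sup_n |d_n| = sup_n 36/(n + 16). This is positive and strictly decreasing in n, so the supremum is attained at n = 1: d_1 = 36/(1 + 16) = 36/17. Hence ||D|| = 36/17.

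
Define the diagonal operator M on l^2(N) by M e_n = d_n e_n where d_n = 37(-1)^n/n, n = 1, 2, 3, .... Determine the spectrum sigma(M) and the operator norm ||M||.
sigma(M) = {37(-1)^n/n : n ≥ 1} ∪ {0}; ||M|| = 37

A bounded diagonal operator on l^2 with diagonal entries d_n has spectrum equal to the closure of {d_n : n ≥ 1}: every d_n is an eigenvalue (with eigenvector e_n), so {d_n} ⊂ sigma(M); the spectrum is closed, so its closure is too; and for lambda not in the closure, (M - lambda I) has bounded inverse (the diagonal entries 1/(d_n - lambda) are bounded). For our sequence d_n = 37(-1)^n/n, n = 1, 2, 3, ...:
  - {d_n} = {37(-1)^n/n : n ≥ 1}; the only limit point is 0
  - closure = {37(-1)^n/n : n ≥ 1} ∪ {0}
For the norm: a diagonal operator has ||M|| = sup_n |d_n|. Here |d_n| = 37/n is decreasing, so sup_n |d_n| = |d_1| = 37. So ||M|| = 37.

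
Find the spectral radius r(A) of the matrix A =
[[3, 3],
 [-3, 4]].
r(A) = sqrt(21) ≈ 4.5826

The eigenvalues of A are the roots of its characteristic polynomial. With M = A (coefficients from the trace and determinant):
  p(λ) = det(λ I - M) = λ^2 - 7λ + 21.
For λ^2 - 7λ + 21 the discriminant is -35. It is negative, so the roots are the complex-conjugate pair λ = 7/2 ± (sqrt(35)/2) i ≈ 3.5 ± 2.958i. For a conjugate pair the product of the roots equals the constant term, so |λ|^2 = 21 and |λ| = sqrt(21) ≈ 4.5826.
Thus the eigenvalues (to 4 decimals) are 3.5 ± 2.958i (modulus 4.5826). The spectral radius is the largest modulus: r(A) = sqrt(21) ≈ 4.5826. (Cross-check: r(A) ≤ ||A||_2 ≈ 5.1098; equality holds whenever A is normal, though it can also hold for some non-normal A.)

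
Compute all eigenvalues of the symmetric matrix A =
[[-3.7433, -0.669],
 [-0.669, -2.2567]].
sigma(A) ≈ {-4, -2}

A is real symmetric, so its spectrum consists of real eigenvalues. Expanding the characteristic polynomial of the displayed matrix gives
  det(λ I - A) = p(λ) = λ^2 + (6)λ + (8).
Solving p(λ) = 0 yields eigenvalues ≈ -4, -2. (A is shown rounded to 4 decimals, so these recover the underlying integer eigenvalues to within that precision.)
Verification: the trace of A = -6 equals the sum of eigenvalues -6, and det(A) ≈ 7.9999 matches the eigenvalue product 8.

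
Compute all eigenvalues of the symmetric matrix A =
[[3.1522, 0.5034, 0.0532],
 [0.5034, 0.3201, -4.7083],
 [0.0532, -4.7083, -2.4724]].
sigma(A) ≈ {-6, 3, 4}

A is real symmetric, so its spectrum consists of real eigenvalues. Expanding the characteristic polynomial of the displayed matrix gives
  det(λ I - A) = p(λ) = λ^3 + (-1)λ^2 + (-30)λ + (72).
Solving p(λ) = 0 yields eigenvalues ≈ -6, 3, 4. (A is shown rounded to 4 decimals, so these recover the underlying integer eigenvalues to within that precision.)
Verification: the trace of A = 1 equals the sum of eigenvalues 1, and det(A) ≈ -71.9995 matches the eigenvalue product -72.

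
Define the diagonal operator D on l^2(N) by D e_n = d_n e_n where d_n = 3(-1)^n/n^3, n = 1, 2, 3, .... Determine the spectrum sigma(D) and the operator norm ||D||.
sigma(D) = {3(-1)^n/n^3 : n ≥ 1} ∪ {0}; ||D|| = 3

A bounded diagonal operator on l^2 with diagonal entries d_n has spectrum equal to the closure of {d_n : n ≥ 1}: every d_n is an eigenvalue (with eigenvector e_n), so {d_n} ⊂ sigma(D); the spectrum is closed, so its closure is too; and for lambda not in the closure, (D - lambda I) has bounded inverse (the diagonal entries 1/(d_n - lambda) are bounded). For our sequence d_n = 3(-1)^n/n^3, n = 1, 2, 3, ...:
  - {d_n} = {3(-1)^n/n^3 : n ≥ 1}; the only limit point is 0
  - closure = {3(-1)^n/n^3 : n ≥ 1} ∪ {0}
For the norm: a diagonal operator has ||D|| = sup_n |d_n|. Here |d_n| = 3/n^3 is decreasing, so sup_n |d_n| = |d_1| = 3. So ||D|| = 3.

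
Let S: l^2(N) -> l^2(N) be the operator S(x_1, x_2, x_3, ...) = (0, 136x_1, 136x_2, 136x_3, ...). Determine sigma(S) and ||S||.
sigma(S) = closed disk {z in C : |z| ≤ 136}; ||S|| = 136

Note S = 136·U where U is the unit right shift (U x)_k = x_{k-1} (with x_0 := 0); so ||S|| = 136||U|| and sigma(S) = 136·sigma(U). ||S x||^2 = sum_{k≥1} |136x_k|^2 = 18496||x||^2, so ||S|| = 136 and sigma(S) ⊂ {|z| ≤ 136}. For any |lambda| < 136, the equation (S - lambda I) x = 0 forces x_1 = 0, then 136x_k = lambda x_{k+1} ⇒ x = 0, so S has no eigenvalues. But (S - lambda I) is not surjective for |lambda| < 136: solving (S - lambda I) x = e_1 would require x_n proportional to (lambda/136)^(-n), which is not in l^2. So every |lambda| < 136 lies in the residual spectrum. The boundary |lambda| = 136 is in the approximate point spectrum (the spectrum is closed). Hence sigma(S) is the closed disk of radius 136.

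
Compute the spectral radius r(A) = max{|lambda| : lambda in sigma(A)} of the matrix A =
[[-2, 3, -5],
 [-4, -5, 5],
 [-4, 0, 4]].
r(A) ≈ 5.6381

The eigenvalues of A are the roots of its characteristic polynomial. With M = A (coefficients from the trace, the sum of principal 2x2 minors, and det A):
  p(λ) = det(λ I - M) = λ^3 + 3λ^2 - 26λ - 128.
No integer candidate from the rational root theorem (±divisors of 128) is a root, so the roots are irrational. The cubic discriminant is Δ = -172444 < 0, so there is one real root and a complex-conjugate pair. p(5) = -58 and p(6) = 40 have opposite signs, so a root lies in (5, 6); Newton's method refines it to λ ≈ 5.6381. Dividing out (λ - (5.6381)) leaves approximately λ^2 + 8.6381λ + 22.7026. For λ^2 + 8.6381λ + 22.7026 the discriminant is -16.1936. It is negative, so the remaining roots are the complex-conjugate pair λ ≈ -4.3191 ± 2.0121i. Their product equals the constant term, so |λ|^2 ≈ 22.7026 and |λ| ≈ 4.7647.
Thus the eigenvalues (to 4 decimals) are 5.6381 (modulus 5.6381); -4.3191 ± 2.0121i (modulus 4.7647). The spectral radius is the largest modulus: r(A) ≈ 5.6381. (Cross-check: r(A) ≤ ||A||_2 ≈ 10.272; equality holds whenever A is normal, though it can also hold for some non-normal A.)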